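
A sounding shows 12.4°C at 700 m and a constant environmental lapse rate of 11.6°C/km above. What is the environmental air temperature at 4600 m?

From 700 m to 4600 m (environmental): cools by 11.6 × 3.9 = 45.24°C, giving -32.84°C.

-32.84°C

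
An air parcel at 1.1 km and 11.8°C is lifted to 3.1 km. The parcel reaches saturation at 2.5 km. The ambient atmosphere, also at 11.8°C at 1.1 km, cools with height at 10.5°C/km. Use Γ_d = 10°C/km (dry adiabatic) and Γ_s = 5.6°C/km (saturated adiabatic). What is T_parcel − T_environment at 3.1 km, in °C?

+3.64°C (parcel warmer than environment)

Parcel:
  Dry to 2500 m: -10 × 1.4 km = -14°C, so T = -2.2°C.
  Saturated to 3100 m: -5.6 × 0.6 km = -3.36°C, so T = -5.56°C.
Environment:
  Environment to 3100 m: -10.5 × 2 km = -21°C, so T = -9.2°C.
T_parcel − T_env = -5.56 − (-9.2) = +3.64°C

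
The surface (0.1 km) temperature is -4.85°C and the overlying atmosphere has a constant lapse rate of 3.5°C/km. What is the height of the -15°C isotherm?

3 km

Height above start = (-4.85 − (-15)) / 3.5 = 2.9 km
Altitude = 100 m + 2900 m = 3000 m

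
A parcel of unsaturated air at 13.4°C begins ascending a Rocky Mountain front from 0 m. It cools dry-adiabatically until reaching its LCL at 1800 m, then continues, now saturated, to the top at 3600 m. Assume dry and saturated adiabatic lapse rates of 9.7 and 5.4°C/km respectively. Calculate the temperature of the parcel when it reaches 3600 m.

Dry to 1800 m: -9.7 × 1.8 km = -17.46°C, so T = -4.06°C.
Saturated to 3600 m: -5.4 × 1.8 km = -9.72°C, so T = -13.78°C.

-13.78°C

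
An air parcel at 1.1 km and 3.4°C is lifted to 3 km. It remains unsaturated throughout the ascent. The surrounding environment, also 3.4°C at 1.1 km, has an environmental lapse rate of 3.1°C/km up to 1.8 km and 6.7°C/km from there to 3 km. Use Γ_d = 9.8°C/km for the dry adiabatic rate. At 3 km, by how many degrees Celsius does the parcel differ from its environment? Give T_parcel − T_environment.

Parcel:
  From 1100 m to 3000 m (dry): cools by 9.8 × 1.9 = 18.62°C, giving -15.22°C.
Environment:
  From 1100 m to 1800 m (environment, lower layer): cools by 3.1 × 0.7 = 2.17°C, giving 1.23°C.
  From 1800 m to 3000 m (environment, upper layer): cools by 6.7 × 1.2 = 8.04°C, giving -6.81°C.
T_parcel − T_env = -15.22 − (-6.81) = -8.41°C

-8.41°C (parcel cooler than environment)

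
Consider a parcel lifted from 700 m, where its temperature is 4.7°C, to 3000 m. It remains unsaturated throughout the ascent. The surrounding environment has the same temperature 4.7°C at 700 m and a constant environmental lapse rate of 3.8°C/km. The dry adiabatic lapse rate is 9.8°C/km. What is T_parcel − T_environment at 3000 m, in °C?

-13.8°C (parcel cooler than environment)

Parcel:
  From 700 m to 3000 m (dry): cools by 9.8 × 2.3 = 22.54°C, giving -17.84°C.
Environment:
  From 700 m to 3000 m (environment): cools by 3.8 × 2.3 = 8.74°C, giving -4.04°C.
T_parcel − T_env = -17.84 − (-4.04) = -13.8°C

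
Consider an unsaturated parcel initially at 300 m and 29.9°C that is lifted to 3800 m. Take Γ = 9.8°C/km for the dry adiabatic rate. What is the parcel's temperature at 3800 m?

-4.4°C

300–3800 m, dry adiabatic: Δz = 3.5 km ⇒ ΔT = -34.3°C; T = -4.4°C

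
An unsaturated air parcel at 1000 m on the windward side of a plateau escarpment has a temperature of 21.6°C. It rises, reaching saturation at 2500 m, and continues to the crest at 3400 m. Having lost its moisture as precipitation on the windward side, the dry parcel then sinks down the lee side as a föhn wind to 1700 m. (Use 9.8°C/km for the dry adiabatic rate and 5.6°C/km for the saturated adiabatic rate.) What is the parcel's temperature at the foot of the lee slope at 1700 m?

1000–2500 m, dry: Δz = 1.5 km ⇒ ΔT = -14.7°C; T = 6.9°C
2500–3400 m, saturated: Δz = 0.9 km ⇒ ΔT = -5.04°C; T = 1.86°C
3400–1700 m, dry descent: Δz = 1.7 km ⇒ ΔT = +16.66°C; T = 18.52°C

18.52°C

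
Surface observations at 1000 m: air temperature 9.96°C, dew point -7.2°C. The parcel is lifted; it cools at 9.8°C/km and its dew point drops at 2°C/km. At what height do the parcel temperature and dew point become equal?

3200 m

T and T_d converge at 9.8 − 2 = 7.8°C per km
Height above start = (9.96 − (-7.2)) / 7.8 = 2.2 km
LCL altitude = 1000 m + 2200 m = 3200 m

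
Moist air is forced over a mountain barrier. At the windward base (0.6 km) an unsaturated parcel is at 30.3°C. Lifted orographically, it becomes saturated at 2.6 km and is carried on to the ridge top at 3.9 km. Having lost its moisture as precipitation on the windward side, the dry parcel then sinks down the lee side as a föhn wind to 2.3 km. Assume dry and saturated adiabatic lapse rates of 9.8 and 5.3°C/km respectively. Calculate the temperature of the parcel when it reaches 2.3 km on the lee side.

Dry to 2600 m: -9.8 × 2 km = -19.6°C, so T = 10.7°C.
Saturated to 3900 m: -5.3 × 1.3 km = -6.89°C, so T = 3.81°C.
Dry descent to 2300 m: +9.8 × 1.6 km = +15.68°C, so T = 19.49°C.

19.49°C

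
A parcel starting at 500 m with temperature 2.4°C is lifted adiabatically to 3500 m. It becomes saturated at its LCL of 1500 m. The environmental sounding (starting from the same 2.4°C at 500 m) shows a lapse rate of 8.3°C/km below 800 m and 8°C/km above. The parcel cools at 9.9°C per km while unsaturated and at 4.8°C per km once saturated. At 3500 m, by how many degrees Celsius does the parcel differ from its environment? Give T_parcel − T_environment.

+4.59°C (parcel warmer than environment)

Parcel:
  500 → 1500 m (dry, 9.9°C/km): ΔT = -9.9 × 1 = -9.9°C → T = -7.5°C
  1500 → 3500 m (saturated, 4.8°C/km): ΔT = -4.8 × 2 = -9.6°C → T = -17.1°C
Environment:
  500 → 800 m (environment, lower layer, 8.3°C/km): ΔT = -8.3 × 0.3 = -2.49°C → T = -0.09°C
  800 → 3500 m (environment, upper layer, 8°C/km): ΔT = -8 × 2.7 = -21.6°C → T = -21.69°C
T_parcel − T_env = -17.1 − (-21.69) = +4.59°C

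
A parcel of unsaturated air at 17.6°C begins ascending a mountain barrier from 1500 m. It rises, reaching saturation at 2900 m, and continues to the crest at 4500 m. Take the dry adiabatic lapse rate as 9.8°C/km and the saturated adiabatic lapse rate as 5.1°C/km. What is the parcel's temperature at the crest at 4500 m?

-4.28°C

1500 → 2900 m (dry, 9.8°C/km): ΔT = -9.8 × 1.4 = -13.72°C → T = 3.88°C
2900 → 4500 m (saturated, 5.1°C/km): ΔT = -5.1 × 1.6 = -8.16°C → T = -4.28°C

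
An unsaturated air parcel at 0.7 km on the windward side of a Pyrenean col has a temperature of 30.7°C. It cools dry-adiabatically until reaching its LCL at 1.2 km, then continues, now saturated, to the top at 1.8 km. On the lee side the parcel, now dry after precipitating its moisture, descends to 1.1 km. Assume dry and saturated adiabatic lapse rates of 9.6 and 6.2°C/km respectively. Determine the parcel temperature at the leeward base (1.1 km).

700 → 1200 m (dry, 9.6°C/km): ΔT = -9.6 × 0.5 = -4.8°C → T = 25.9°C
1200 → 1800 m (saturated, 6.2°C/km): ΔT = -6.2 × 0.6 = -3.72°C → T = 22.18°C
1800 → 1100 m (dry descent, 9.6°C/km): ΔT = +9.6 × 0.7 = +6.72°C → T = 28.9°C

28.9°C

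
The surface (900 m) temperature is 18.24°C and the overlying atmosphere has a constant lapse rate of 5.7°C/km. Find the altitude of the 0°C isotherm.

4100 m

Height above start = (18.24 − 0) / 5.7 = 3.2 km
Altitude = 900 m + 3200 m = 4100 m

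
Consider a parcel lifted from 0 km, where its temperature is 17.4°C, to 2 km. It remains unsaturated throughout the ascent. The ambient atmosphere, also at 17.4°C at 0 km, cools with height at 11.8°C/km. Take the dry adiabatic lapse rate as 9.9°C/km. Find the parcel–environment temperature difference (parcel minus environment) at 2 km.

+3.8°C (parcel warmer than environment)

Parcel:
  Dry to 2000 m: -9.9 × 2 km = -19.8°C, so T = -2.4°C.
Environment:
  Environment to 2000 m: -11.8 × 2 km = -23.6°C, so T = -6.2°C.
T_parcel − T_env = -2.4 − (-6.2) = +3.8°C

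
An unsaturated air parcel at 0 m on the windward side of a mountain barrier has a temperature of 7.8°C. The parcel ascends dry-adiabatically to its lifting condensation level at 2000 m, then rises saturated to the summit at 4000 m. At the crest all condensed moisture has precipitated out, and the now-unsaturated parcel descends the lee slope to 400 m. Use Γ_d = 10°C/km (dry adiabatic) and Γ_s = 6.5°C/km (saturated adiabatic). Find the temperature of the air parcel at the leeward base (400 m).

From 0 m to 2000 m (dry): cools by 10 × 2 = 20°C, giving -12.2°C.
From 2000 m to 4000 m (saturated): cools by 6.5 × 2 = 13°C, giving -25.2°C.
From 4000 m to 400 m (dry descent): warms by 10 × 3.6 = 36°C, giving 10.8°C.

10.8°C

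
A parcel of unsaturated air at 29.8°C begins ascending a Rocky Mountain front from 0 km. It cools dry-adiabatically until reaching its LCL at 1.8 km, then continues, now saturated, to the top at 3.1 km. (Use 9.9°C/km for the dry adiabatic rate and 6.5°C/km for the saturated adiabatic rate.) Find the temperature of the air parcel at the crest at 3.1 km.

3.53°C

Dry to 1800 m: -9.9 × 1.8 km = -17.82°C, so T = 11.98°C.
Saturated to 3100 m: -6.5 × 1.3 km = -8.45°C, so T = 3.53°C.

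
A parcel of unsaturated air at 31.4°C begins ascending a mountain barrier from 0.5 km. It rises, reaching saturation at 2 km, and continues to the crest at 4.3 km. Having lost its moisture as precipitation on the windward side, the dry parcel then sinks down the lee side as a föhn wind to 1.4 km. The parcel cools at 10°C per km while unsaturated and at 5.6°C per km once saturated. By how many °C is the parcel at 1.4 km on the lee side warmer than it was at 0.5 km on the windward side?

+1.12°C

500 → 2000 m (dry, 10°C/km): ΔT = -10 × 1.5 = -15°C → T = 16.4°C
2000 → 4300 m (saturated, 5.6°C/km): ΔT = -5.6 × 2.3 = -12.88°C → T = 3.52°C
4300 → 1400 m (dry descent, 10°C/km): ΔT = +10 × 2.9 = +29°C → T = 32.52°C
Net change vs windward start: 32.52 − 31.4 = +1.12°C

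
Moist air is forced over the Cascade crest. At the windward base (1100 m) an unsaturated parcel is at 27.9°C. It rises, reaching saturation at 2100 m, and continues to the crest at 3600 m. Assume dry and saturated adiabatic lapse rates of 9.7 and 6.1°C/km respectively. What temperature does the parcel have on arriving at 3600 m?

1100 → 2100 m (dry, 9.7°C/km): ΔT = -9.7 × 1 = -9.7°C → T = 18.2°C
2100 → 3600 m (saturated, 6.1°C/km): ΔT = -6.1 × 1.5 = -9.15°C → T = 9.05°C

9.05°C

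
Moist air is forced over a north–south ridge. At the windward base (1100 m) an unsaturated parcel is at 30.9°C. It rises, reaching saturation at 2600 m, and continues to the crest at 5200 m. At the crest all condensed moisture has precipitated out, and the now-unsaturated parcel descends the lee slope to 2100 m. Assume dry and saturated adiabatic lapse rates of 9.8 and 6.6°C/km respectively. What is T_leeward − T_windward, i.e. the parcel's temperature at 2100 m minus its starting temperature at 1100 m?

1100 → 2600 m (dry, 9.8°C/km): ΔT = -9.8 × 1.5 = -14.7°C → T = 16.2°C
2600 → 5200 m (saturated, 6.6°C/km): ΔT = -6.6 × 2.6 = -17.16°C → T = -0.96°C
5200 → 2100 m (dry descent, 9.8°C/km): ΔT = +9.8 × 3.1 = +30.38°C → T = 29.42°C
Net change vs windward start: 29.42 − 30.9 = -1.48°C

-1.48°C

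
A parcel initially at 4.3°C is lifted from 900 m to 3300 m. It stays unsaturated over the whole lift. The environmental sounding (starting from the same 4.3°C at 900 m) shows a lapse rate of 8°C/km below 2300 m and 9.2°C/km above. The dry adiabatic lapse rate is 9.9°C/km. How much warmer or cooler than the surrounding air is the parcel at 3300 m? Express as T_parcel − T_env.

Parcel:
  Dry to 3300 m: -9.9 × 2.4 km = -23.76°C, so T = -19.46°C.
Environment:
  Environment, lower layer to 2300 m: -8 × 1.4 km = -11.2°C, so T = -6.9°C.
  Environment, upper layer to 3300 m: -9.2 × 1 km = -9.2°C, so T = -16.1°C.
T_parcel − T_env = -19.46 − (-16.1) = -3.36°C

-3.36°C (parcel cooler than environment)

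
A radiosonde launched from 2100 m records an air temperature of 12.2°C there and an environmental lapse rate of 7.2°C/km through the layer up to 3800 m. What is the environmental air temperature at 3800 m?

-0.04°C

From 2100 m to 3800 m (environmental): cools by 7.2 × 1.7 = 12.24°C, giving -0.04°C.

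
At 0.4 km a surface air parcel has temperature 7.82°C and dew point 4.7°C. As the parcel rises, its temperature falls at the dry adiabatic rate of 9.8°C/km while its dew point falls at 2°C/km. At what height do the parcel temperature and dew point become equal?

0.8 km

T and T_d converge at 9.8 − 2 = 7.8°C per km
Height above start = (7.82 − 4.7) / 7.8 = 0.4 km
LCL altitude = 400 m + 400 m = 800 m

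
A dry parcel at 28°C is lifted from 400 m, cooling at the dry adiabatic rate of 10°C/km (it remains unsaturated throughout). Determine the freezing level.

3200 m

Height above start = (28 − 0) / 10 = 2.8 km
Altitude = 400 m + 2800 m = 3200 m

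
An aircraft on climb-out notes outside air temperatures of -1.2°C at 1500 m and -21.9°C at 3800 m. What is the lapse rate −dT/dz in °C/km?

Γ = −ΔT/Δz = (-1.2 − (-21.9)) / (3800 − 1500) m
  = 20.7°C / 2.3 km = 9°C/km

9°C/km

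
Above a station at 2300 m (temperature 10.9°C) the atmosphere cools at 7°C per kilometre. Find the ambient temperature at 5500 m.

-11.5°C

Environmental to 5500 m: -7 × 3.2 km = -22.4°C, so T = -11.5°C.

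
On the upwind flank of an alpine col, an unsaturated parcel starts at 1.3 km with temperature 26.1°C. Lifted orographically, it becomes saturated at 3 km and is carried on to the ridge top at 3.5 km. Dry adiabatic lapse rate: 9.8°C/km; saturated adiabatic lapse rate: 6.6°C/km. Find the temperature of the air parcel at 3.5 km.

Dry to 3000 m: -9.8 × 1.7 km = -16.66°C, so T = 9.44°C.
Saturated to 3500 m: -6.6 × 0.5 km = -3.3°C, so T = 6.14°C.

6.14°C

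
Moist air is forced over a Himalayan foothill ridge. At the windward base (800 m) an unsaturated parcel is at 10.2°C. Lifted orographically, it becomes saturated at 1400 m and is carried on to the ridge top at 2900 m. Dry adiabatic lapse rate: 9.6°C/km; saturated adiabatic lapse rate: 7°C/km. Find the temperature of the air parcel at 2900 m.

800–1400 m, dry: Δz = 0.6 km ⇒ ΔT = -5.76°C; T = 4.44°C
1400–2900 m, saturated: Δz = 1.5 km ⇒ ΔT = -10.5°C; T = -6.06°C

-6.06°C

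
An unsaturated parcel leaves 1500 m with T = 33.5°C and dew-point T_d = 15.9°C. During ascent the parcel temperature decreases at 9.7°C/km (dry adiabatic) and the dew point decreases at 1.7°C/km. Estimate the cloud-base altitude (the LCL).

3700 m

T and T_d converge at 9.7 − 1.7 = 8°C per km
Height above start = (33.5 − 15.9) / 8 = 2.2 km
LCL altitude = 1500 m + 2200 m = 3700 m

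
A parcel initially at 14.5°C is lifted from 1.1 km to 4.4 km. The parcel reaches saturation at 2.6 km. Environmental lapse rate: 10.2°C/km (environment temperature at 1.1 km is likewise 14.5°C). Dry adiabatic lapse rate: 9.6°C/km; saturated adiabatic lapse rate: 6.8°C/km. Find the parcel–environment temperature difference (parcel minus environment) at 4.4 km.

+7.02°C (parcel warmer than environment)

Parcel:
  1100 → 2600 m (dry, 9.6°C/km): ΔT = -9.6 × 1.5 = -14.4°C → T = 0.1°C
  2600 → 4400 m (saturated, 6.8°C/km): ΔT = -6.8 × 1.8 = -12.24°C → T = -12.14°C
Environment:
  1100 → 4400 m (environment, 10.2°C/km): ΔT = -10.2 × 3.3 = -33.66°C → T = -19.16°C
T_parcel − T_env = -12.14 − (-19.16) = +7.02°C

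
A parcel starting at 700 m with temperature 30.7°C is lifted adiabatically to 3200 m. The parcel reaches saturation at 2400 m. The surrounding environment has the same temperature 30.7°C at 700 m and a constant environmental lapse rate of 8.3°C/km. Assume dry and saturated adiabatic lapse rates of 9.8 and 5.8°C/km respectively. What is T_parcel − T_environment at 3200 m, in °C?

-0.55°C (parcel cooler than environment)

Parcel:
  700 → 2400 m (dry, 9.8°C/km): ΔT = -9.8 × 1.7 = -16.66°C → T = 14.04°C
  2400 → 3200 m (saturated, 5.8°C/km): ΔT = -5.8 × 0.8 = -4.64°C → T = 9.4°C
Environment:
  700 → 3200 m (environment, 8.3°C/km): ΔT = -8.3 × 2.5 = -20.75°C → T = 9.95°C
T_parcel − T_env = 9.4 − 9.95 = -0.55°C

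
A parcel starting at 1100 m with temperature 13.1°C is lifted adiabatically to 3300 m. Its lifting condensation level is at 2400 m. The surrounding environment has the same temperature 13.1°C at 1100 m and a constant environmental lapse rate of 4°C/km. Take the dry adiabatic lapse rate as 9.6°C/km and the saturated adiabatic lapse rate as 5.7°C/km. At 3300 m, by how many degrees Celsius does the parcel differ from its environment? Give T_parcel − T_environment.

-8.81°C (parcel cooler than environment)

Parcel:
  Dry to 2400 m: -9.6 × 1.3 km = -12.48°C, so T = 0.62°C.
  Saturated to 3300 m: -5.7 × 0.9 km = -5.13°C, so T = -4.51°C.
Environment:
  Environment to 3300 m: -4 × 2.2 km = -8.8°C, so T = 4.3°C.
T_parcel − T_env = -4.51 − 4.3 = -8.81°C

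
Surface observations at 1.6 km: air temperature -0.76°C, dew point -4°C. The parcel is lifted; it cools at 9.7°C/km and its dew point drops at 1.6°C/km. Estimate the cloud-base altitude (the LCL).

2 km

T and T_d converge at 9.7 − 1.6 = 8.1°C per km
Height above start = (-0.76 − (-4)) / 8.1 = 0.4 km
LCL altitude = 1600 m + 400 m = 2000 m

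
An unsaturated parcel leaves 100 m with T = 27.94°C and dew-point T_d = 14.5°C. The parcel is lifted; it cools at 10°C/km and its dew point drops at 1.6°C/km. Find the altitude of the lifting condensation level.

1700 m

T and T_d converge at 10 − 1.6 = 8.4°C per km
Height above start = (27.94 − 14.5) / 8.4 = 1.6 km
LCL altitude = 100 m + 1600 m = 1700 m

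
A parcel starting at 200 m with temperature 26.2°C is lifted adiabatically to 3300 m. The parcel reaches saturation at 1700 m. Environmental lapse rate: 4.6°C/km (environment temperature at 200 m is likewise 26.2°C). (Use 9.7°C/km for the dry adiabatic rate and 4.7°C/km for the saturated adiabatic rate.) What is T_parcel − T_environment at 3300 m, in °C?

Parcel:
  From 200 m to 1700 m (dry): cools by 9.7 × 1.5 = 14.55°C, giving 11.65°C.
  From 1700 m to 3300 m (saturated): cools by 4.7 × 1.6 = 7.52°C, giving 4.13°C.
Environment:
  From 200 m to 3300 m (environment): cools by 4.6 × 3.1 = 14.26°C, giving 11.94°C.
T_parcel − T_env = 4.13 − 11.94 = -7.81°C

-7.81°C (parcel cooler than environment)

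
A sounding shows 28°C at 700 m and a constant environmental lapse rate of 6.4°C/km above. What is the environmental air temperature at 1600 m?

22.24°C

700 → 1600 m (environmental, 6.4°C/km): ΔT = -6.4 × 0.9 = -5.76°C → T = 22.24°C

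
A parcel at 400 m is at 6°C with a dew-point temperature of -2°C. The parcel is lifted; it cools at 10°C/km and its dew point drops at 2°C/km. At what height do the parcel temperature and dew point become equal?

T and T_d converge at 10 − 2 = 8°C per km
Height above start = (6 − (-2)) / 8 = 1 km
LCL altitude = 400 m + 1000 m = 1400 m

1400 m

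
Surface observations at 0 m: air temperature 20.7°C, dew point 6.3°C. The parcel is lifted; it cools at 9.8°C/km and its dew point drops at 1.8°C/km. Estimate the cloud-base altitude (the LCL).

T and T_d converge at 9.8 − 1.8 = 8°C per km
Height above start = (20.7 − 6.3) / 8 = 1.8 km
LCL altitude = 0 m + 1800 m = 1800 m

1800 m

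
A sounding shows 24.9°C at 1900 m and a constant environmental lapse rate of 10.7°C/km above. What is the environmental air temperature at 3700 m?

5.64°C

Environmental to 3700 m: -10.7 × 1.8 km = -19.26°C, so T = 5.64°C.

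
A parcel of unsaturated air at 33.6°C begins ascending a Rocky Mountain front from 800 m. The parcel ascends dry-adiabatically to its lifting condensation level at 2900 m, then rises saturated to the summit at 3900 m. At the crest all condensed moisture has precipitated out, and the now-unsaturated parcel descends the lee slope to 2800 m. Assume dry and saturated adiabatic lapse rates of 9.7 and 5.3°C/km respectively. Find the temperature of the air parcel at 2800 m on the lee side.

18.6°C

From 800 m to 2900 m (dry): cools by 9.7 × 2.1 = 20.37°C, giving 13.23°C.
From 2900 m to 3900 m (saturated): cools by 5.3 × 1 = 5.3°C, giving 7.93°C.
From 3900 m to 2800 m (dry descent): warms by 9.7 × 1.1 = 10.67°C, giving 18.6°C.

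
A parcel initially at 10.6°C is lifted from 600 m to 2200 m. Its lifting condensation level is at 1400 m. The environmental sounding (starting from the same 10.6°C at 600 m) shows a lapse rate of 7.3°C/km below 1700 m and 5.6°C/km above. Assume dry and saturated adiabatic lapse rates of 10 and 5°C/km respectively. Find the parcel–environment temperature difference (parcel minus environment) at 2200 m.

Parcel:
  Dry to 1400 m: -10 × 0.8 km = -8°C, so T = 2.6°C.
  Saturated to 2200 m: -5 × 0.8 km = -4°C, so T = -1.4°C.
Environment:
  Environment, lower layer to 1700 m: -7.3 × 1.1 km = -8.03°C, so T = 2.57°C.
  Environment, upper layer to 2200 m: -5.6 × 0.5 km = -2.8°C, so T = -0.23°C.
T_parcel − T_env = -1.4 − (-0.23) = -1.17°C

-1.17°C (parcel cooler than environment)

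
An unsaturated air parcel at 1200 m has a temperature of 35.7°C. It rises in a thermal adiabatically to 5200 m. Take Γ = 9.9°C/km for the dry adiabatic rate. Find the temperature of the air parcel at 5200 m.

-3.9°C

Dry adiabatic to 5200 m: -9.9 × 4 km = -39.6°C, so T = -3.9°C.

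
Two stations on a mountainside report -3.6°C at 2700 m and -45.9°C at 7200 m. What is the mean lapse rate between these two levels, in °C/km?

9.4°C/km

Γ = −ΔT/Δz = (-3.6 − (-45.9)) / (7200 − 2700) m
  = 42.3°C / 4.5 km = 9.4°C/km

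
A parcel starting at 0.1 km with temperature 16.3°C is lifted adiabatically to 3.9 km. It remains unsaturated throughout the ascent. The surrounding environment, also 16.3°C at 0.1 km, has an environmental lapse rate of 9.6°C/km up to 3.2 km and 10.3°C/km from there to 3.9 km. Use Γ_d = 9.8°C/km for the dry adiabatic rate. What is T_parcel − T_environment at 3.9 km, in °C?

Parcel:
  From 100 m to 3900 m (dry): cools by 9.8 × 3.8 = 37.24°C, giving -20.94°C.
Environment:
  From 100 m to 3200 m (environment, lower layer): cools by 9.6 × 3.1 = 29.76°C, giving -13.46°C.
  From 3200 m to 3900 m (environment, upper layer): cools by 10.3 × 0.7 = 7.21°C, giving -20.67°C.
T_parcel − T_env = -20.94 − (-20.67) = -0.27°C

-0.27°C (parcel cooler than environment)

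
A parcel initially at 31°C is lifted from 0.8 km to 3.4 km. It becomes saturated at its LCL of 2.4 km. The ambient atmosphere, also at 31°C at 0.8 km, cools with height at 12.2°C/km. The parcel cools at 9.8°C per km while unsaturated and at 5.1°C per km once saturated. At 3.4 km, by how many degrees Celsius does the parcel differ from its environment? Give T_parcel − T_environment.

+10.94°C (parcel warmer than environment)

Parcel:
  From 800 m to 2400 m (dry): cools by 9.8 × 1.6 = 15.68°C, giving 15.32°C.
  From 2400 m to 3400 m (saturated): cools by 5.1 × 1 = 5.1°C, giving 10.22°C.
Environment:
  From 800 m to 3400 m (environment): cools by 12.2 × 2.6 = 31.72°C, giving -0.72°C.
T_parcel − T_env = 10.22 − (-0.72) = +10.94°C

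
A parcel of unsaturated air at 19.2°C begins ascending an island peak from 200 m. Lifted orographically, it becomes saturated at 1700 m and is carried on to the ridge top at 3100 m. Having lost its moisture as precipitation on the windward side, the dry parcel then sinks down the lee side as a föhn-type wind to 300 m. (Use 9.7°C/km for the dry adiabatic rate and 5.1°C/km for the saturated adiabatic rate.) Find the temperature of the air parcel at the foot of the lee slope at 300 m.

24.67°C

200 → 1700 m (dry, 9.7°C/km): ΔT = -9.7 × 1.5 = -14.55°C → T = 4.65°C
1700 → 3100 m (saturated, 5.1°C/km): ΔT = -5.1 × 1.4 = -7.14°C → T = -2.49°C
3100 → 300 m (dry descent, 9.7°C/km): ΔT = +9.7 × 2.8 = +27.16°C → T = 24.67°C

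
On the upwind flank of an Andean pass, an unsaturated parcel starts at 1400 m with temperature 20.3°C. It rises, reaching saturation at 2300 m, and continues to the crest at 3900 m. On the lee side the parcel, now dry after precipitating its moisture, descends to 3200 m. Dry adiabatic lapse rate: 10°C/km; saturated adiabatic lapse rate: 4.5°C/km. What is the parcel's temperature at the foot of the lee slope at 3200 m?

11.1°C

From 1400 m to 2300 m (dry): cools by 10 × 0.9 = 9°C, giving 11.3°C.
From 2300 m to 3900 m (saturated): cools by 4.5 × 1.6 = 7.2°C, giving 4.1°C.
From 3900 m to 3200 m (dry descent): warms by 10 × 0.7 = 7°C, giving 11.1°C.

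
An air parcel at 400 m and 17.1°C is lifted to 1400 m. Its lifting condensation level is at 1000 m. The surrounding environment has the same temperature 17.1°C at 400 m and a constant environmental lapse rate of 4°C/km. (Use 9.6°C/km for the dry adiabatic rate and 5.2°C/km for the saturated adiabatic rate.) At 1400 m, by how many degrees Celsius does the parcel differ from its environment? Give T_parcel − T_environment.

Parcel:
  From 400 m to 1000 m (dry): cools by 9.6 × 0.6 = 5.76°C, giving 11.34°C.
  From 1000 m to 1400 m (saturated): cools by 5.2 × 0.4 = 2.08°C, giving 9.26°C.
Environment:
  From 400 m to 1400 m (environment): cools by 4 × 1 = 4°C, giving 13.1°C.
T_parcel − T_env = 9.26 − 13.1 = -3.84°C

-3.84°C (parcel cooler than environment)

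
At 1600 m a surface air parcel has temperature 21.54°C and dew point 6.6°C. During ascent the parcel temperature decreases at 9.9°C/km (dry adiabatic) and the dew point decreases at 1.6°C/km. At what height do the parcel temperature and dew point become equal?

T and T_d converge at 9.9 − 1.6 = 8.3°C per km
Height above start = (21.54 − 6.6) / 8.3 = 1.8 km
LCL altitude = 1600 m + 1800 m = 3400 m

3400 m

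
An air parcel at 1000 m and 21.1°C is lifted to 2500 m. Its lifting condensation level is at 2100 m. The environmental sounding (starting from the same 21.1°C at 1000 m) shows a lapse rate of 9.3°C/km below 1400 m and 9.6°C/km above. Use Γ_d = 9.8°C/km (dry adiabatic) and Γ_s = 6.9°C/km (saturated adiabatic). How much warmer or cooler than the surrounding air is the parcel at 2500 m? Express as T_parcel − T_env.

+0.74°C (parcel warmer than environment)

Parcel:
  From 1000 m to 2100 m (dry): cools by 9.8 × 1.1 = 10.78°C, giving 10.32°C.
  From 2100 m to 2500 m (saturated): cools by 6.9 × 0.4 = 2.76°C, giving 7.56°C.
Environment:
  From 1000 m to 1400 m (environment, lower layer): cools by 9.3 × 0.4 = 3.72°C, giving 17.38°C.
  From 1400 m to 2500 m (environment, upper layer): cools by 9.6 × 1.1 = 10.56°C, giving 6.82°C.
T_parcel − T_env = 7.56 − 6.82 = +0.74°C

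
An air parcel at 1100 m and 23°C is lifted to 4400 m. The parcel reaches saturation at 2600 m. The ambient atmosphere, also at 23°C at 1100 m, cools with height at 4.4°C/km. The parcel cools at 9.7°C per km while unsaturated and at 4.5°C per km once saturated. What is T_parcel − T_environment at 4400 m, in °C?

Parcel:
  1100 → 2600 m (dry, 9.7°C/km): ΔT = -9.7 × 1.5 = -14.55°C → T = 8.45°C
  2600 → 4400 m (saturated, 4.5°C/km): ΔT = -4.5 × 1.8 = -8.1°C → T = 0.35°C
Environment:
  1100 → 4400 m (environment, 4.4°C/km): ΔT = -4.4 × 3.3 = -14.52°C → T = 8.48°C
T_parcel − T_env = 0.35 − 8.48 = -8.13°C

-8.13°C (parcel cooler than environment)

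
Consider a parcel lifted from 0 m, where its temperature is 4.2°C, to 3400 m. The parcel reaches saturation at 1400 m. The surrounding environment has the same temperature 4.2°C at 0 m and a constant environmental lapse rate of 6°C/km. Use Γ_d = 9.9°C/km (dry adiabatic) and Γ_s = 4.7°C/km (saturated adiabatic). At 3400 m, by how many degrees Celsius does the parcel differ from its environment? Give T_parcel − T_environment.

Parcel:
  0–1400 m, dry: Δz = 1.4 km ⇒ ΔT = -13.86°C; T = -9.66°C
  1400–3400 m, saturated: Δz = 2 km ⇒ ΔT = -9.4°C; T = -19.06°C
Environment:
  0–3400 m, environment: Δz = 3.4 km ⇒ ΔT = -20.4°C; T = -16.2°C
T_parcel − T_env = -19.06 − (-16.2) = -2.86°C

-2.86°C (parcel cooler than environment)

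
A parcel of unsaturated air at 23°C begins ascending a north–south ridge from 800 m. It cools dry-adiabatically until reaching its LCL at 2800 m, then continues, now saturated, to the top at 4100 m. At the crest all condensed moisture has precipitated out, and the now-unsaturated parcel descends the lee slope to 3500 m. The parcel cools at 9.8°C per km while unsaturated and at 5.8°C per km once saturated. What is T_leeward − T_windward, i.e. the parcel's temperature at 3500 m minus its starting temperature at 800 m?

800–2800 m, dry: Δz = 2 km ⇒ ΔT = -19.6°C; T = 3.4°C
2800–4100 m, saturated: Δz = 1.3 km ⇒ ΔT = -7.54°C; T = -4.14°C
4100–3500 m, dry descent: Δz = 0.6 km ⇒ ΔT = +5.88°C; T = 1.74°C
Net change vs windward start: 1.74 − 23 = -21.26°C

-21.26°C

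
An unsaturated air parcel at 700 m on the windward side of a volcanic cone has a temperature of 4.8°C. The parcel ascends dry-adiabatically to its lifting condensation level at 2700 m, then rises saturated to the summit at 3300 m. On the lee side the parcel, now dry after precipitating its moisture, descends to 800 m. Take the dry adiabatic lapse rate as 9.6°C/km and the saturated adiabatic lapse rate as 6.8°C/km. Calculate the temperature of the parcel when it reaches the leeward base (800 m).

5.52°C

Dry to 2700 m: -9.6 × 2 km = -19.2°C, so T = -14.4°C.
Saturated to 3300 m: -6.8 × 0.6 km = -4.08°C, so T = -18.48°C.
Dry descent to 800 m: +9.6 × 2.5 km = +24°C, so T = 5.52°C.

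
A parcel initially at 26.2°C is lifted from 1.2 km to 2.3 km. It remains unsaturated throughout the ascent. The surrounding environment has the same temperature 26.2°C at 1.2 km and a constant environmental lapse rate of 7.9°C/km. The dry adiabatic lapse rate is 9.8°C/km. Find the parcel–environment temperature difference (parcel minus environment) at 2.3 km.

-2.09°C (parcel cooler than environment)

Parcel:
  1200 → 2300 m (dry, 9.8°C/km): ΔT = -9.8 × 1.1 = -10.78°C → T = 15.42°C
Environment:
  1200 → 2300 m (environment, 7.9°C/km): ΔT = -7.9 × 1.1 = -8.69°C → T = 17.51°C
T_parcel − T_env = 15.42 − 17.51 = -2.09°C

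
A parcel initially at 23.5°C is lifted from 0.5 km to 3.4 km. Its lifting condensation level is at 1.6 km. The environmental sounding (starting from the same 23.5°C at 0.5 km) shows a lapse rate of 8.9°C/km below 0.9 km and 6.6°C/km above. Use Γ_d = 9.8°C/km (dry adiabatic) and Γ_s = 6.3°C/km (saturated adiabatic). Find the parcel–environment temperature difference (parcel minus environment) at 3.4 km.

Parcel:
  500–1600 m, dry: Δz = 1.1 km ⇒ ΔT = -10.78°C; T = 12.72°C
  1600–3400 m, saturated: Δz = 1.8 km ⇒ ΔT = -11.34°C; T = 1.38°C
Environment:
  500–900 m, environment, lower layer: Δz = 0.4 km ⇒ ΔT = -3.56°C; T = 19.94°C
  900–3400 m, environment, upper layer: Δz = 2.5 km ⇒ ΔT = -16.5°C; T = 3.44°C
T_parcel − T_env = 1.38 − 3.44 = -2.06°C

-2.06°C (parcel cooler than environment)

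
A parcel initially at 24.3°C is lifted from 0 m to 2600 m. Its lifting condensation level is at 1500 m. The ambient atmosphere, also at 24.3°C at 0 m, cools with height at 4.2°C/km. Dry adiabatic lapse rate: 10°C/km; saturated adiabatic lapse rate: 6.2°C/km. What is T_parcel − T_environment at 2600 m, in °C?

-10.9°C (parcel cooler than environment)

Parcel:
  0–1500 m, dry: Δz = 1.5 km ⇒ ΔT = -15°C; T = 9.3°C
  1500–2600 m, saturated: Δz = 1.1 km ⇒ ΔT = -6.82°C; T = 2.48°C
Environment:
  0–2600 m, environment: Δz = 2.6 km ⇒ ΔT = -10.92°C; T = 13.38°C
T_parcel − T_env = 2.48 − 13.38 = -10.9°C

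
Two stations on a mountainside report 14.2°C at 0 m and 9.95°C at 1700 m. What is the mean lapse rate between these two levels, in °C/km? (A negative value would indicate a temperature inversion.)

Γ = −ΔT/Δz = (14.2 − 9.95) / (1700 − 0) m
  = 4.25°C / 1.7 km = 2.5°C/km

2.5°C/km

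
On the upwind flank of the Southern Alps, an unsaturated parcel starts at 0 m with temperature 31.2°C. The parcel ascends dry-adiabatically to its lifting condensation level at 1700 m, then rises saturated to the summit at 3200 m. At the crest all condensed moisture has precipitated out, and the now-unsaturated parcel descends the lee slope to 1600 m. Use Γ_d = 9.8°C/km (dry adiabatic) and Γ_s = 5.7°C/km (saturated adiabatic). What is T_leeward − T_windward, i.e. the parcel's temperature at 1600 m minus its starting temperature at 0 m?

Dry to 1700 m: -9.8 × 1.7 km = -16.66°C, so T = 14.54°C.
Saturated to 3200 m: -5.7 × 1.5 km = -8.55°C, so T = 5.99°C.
Dry descent to 1600 m: +9.8 × 1.6 km = +15.68°C, so T = 21.67°C.
Net change vs windward start: 21.67 − 31.2 = -9.53°C

-9.53°C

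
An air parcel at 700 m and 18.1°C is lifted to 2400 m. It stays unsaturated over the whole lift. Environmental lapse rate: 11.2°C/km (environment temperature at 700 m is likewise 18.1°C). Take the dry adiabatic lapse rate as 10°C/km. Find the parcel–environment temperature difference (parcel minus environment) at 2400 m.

Parcel:
  700 → 2400 m (dry, 10°C/km): ΔT = -10 × 1.7 = -17°C → T = 1.1°C
Environment:
  700 → 2400 m (environment, 11.2°C/km): ΔT = -11.2 × 1.7 = -19.04°C → T = -0.94°C
T_parcel − T_env = 1.1 − (-0.94) = +2.04°C

+2.04°C (parcel warmer than environment)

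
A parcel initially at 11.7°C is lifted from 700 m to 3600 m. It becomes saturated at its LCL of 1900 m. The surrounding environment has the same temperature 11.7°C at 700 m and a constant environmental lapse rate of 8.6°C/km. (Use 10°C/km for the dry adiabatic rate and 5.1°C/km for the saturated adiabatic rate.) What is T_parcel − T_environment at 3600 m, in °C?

+4.27°C (parcel warmer than environment)

Parcel:
  Dry to 1900 m: -10 × 1.2 km = -12°C, so T = -0.3°C.
  Saturated to 3600 m: -5.1 × 1.7 km = -8.67°C, so T = -8.97°C.
Environment:
  Environment to 3600 m: -8.6 × 2.9 km = -24.94°C, so T = -13.24°C.
T_parcel − T_env = -8.97 − (-13.24) = +4.27°C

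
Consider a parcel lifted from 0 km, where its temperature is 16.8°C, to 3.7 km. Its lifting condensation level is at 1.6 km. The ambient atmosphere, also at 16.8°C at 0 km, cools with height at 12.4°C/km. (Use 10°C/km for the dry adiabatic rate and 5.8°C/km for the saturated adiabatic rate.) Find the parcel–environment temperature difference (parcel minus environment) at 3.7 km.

+17.7°C (parcel warmer than environment)

Parcel:
  0 → 1600 m (dry, 10°C/km): ΔT = -10 × 1.6 = -16°C → T = 0.8°C
  1600 → 3700 m (saturated, 5.8°C/km): ΔT = -5.8 × 2.1 = -12.18°C → T = -11.38°C
Environment:
  0 → 3700 m (environment, 12.4°C/km): ΔT = -12.4 × 3.7 = -45.88°C → T = -29.08°C
T_parcel − T_env = -11.38 − (-29.08) = +17.7°C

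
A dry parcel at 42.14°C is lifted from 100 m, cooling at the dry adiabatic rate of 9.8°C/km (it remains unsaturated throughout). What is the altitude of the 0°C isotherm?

Height above start = (42.14 − 0) / 9.8 = 4.3 km
Altitude = 100 m + 4300 m = 4400 m

4400 m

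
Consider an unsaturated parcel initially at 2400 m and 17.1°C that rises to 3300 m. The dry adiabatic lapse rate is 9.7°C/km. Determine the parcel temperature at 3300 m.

8.37°C

2400–3300 m, dry adiabatic: Δz = 0.9 km ⇒ ΔT = -8.73°C; T = 8.37°C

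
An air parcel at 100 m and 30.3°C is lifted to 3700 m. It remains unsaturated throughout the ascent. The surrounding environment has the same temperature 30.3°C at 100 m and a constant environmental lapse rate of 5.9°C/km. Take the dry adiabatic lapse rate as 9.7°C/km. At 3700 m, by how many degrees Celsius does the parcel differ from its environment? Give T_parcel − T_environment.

Parcel:
  Dry to 3700 m: -9.7 × 3.6 km = -34.92°C, so T = -4.62°C.
Environment:
  Environment to 3700 m: -5.9 × 3.6 km = -21.24°C, so T = 9.06°C.
T_parcel − T_env = -4.62 − 9.06 = -13.68°C

-13.68°C (parcel cooler than environment)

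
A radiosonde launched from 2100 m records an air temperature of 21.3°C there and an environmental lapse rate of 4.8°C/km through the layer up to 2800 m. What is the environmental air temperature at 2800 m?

2100–2800 m, environmental: Δz = 0.7 km ⇒ ΔT = -3.36°C; T = 17.94°C

17.94°C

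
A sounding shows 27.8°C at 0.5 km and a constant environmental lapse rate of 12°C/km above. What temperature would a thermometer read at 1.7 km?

From 500 m to 1700 m (environmental): cools by 12 × 1.2 = 14.4°C, giving 13.4°C.

13.4°C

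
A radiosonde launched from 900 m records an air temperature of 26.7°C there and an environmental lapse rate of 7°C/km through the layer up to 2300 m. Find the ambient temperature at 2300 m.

900 → 2300 m (environmental, 7°C/km): ΔT = -7 × 1.4 = -9.8°C → T = 16.9°C

16.9°C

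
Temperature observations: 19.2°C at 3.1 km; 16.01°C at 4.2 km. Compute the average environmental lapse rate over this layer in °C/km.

2.9°C/km

Γ = −ΔT/Δz = (19.2 − 16.01) / (4200 − 3100) m
  = 3.19°C / 1.1 km = 2.9°C/km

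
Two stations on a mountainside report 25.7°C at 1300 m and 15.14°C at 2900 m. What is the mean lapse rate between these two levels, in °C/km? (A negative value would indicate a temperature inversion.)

6.6°C/km

Γ = −ΔT/Δz = (25.7 − 15.14) / (2900 − 1300) m
  = 10.56°C / 1.6 km = 6.6°C/km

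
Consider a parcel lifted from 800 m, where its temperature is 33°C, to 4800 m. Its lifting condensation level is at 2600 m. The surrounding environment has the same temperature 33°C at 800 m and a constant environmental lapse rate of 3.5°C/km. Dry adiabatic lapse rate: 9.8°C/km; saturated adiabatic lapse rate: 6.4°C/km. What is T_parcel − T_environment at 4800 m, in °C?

Parcel:
  800 → 2600 m (dry, 9.8°C/km): ΔT = -9.8 × 1.8 = -17.64°C → T = 15.36°C
  2600 → 4800 m (saturated, 6.4°C/km): ΔT = -6.4 × 2.2 = -14.08°C → T = 1.28°C
Environment:
  800 → 4800 m (environment, 3.5°C/km): ΔT = -3.5 × 4 = -14°C → T = 19°C
T_parcel − T_env = 1.28 − 19 = -17.72°C

-17.72°C (parcel cooler than environment)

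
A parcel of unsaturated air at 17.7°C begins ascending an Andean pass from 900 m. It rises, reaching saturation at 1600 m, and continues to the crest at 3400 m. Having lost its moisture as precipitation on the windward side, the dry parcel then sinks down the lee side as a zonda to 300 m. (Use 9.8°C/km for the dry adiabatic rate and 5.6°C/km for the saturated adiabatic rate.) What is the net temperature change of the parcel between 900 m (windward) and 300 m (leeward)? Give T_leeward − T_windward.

900 → 1600 m (dry, 9.8°C/km): ΔT = -9.8 × 0.7 = -6.86°C → T = 10.84°C
1600 → 3400 m (saturated, 5.6°C/km): ΔT = -5.6 × 1.8 = -10.08°C → T = 0.76°C
3400 → 300 m (dry descent, 9.8°C/km): ΔT = +9.8 × 3.1 = +30.38°C → T = 31.14°C
Net change vs windward start: 31.14 − 17.7 = +13.44°C

+13.44°C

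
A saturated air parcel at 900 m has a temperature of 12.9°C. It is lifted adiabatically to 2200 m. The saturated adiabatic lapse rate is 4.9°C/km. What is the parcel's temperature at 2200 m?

6.53°C

From 900 m to 2200 m (saturated adiabatic): cools by 4.9 × 1.3 = 6.37°C, giving 6.53°C.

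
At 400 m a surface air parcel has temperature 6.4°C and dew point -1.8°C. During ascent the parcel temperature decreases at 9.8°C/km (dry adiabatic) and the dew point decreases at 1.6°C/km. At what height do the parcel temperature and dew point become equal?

T and T_d converge at 9.8 − 1.6 = 8.2°C per km
Height above start = (6.4 − (-1.8)) / 8.2 = 1 km
LCL altitude = 400 m + 1000 m = 1400 m

1400 m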